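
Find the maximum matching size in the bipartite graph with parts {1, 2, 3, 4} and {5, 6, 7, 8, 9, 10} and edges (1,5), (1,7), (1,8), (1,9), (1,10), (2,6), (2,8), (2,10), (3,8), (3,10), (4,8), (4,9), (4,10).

Step 1: List the neighbors of each left vertex:
  1: 5, 7, 8, 9, 10
  2: 6, 8, 10
  3: 8, 10
  4: 8, 9, 10

Step 2: Greedily match left vertices, then look for augmenting paths:
  Match 1 -- 5
  Match 2 -- 6
  Match 3 -- 8
  Match 4 -- 9
  No augmenting path remains.

Step 3: Verify this is maximum:
  Matching size 4 = min(|L|, |R|) = min(4, 6), which is an upper bound, so this matching is maximum.

Maximum matching: {(1,5), (2,6), (3,8), (4,9)}
Size: 4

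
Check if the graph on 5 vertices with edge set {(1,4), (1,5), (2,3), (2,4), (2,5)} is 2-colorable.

Step 1: Attempt 2-coloring using BFS:
  Start at vertex 1, assign color 0
  Color vertex 4 with color 1 (neighbor of 1)
  Color vertex 5 with color 1 (neighbor of 1)
  Color vertex 2 with color 0 (neighbor of 4)
  Color vertex 3 with color 1 (neighbor of 2)

Step 2: 2-coloring succeeded. No conflicts found.
  Set A (color 0): {1, 2}
  Set B (color 1): {3, 4, 5}

The graph is bipartite with partition {1, 2}, {3, 4, 5}.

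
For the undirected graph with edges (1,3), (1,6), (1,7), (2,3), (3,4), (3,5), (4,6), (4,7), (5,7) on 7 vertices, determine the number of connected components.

Step 1: Build adjacency list from edges:
  1: 3, 6, 7
  2: 3
  3: 1, 2, 4, 5
  4: 3, 6, 7
  5: 3, 7
  6: 1, 4
  7: 1, 4, 5

Step 2: Run BFS/DFS from vertex 1:
  Visited: {1, 3, 6, 7, 2, 4, 5}
  Reached 7 of 7 vertices

Step 3: All 7 vertices reached from vertex 1, so the graph is connected.
Number of connected components: 1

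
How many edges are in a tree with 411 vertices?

A tree on n vertices always has exactly n - 1 edges.
For n = 411: edges = 411 - 1 = 410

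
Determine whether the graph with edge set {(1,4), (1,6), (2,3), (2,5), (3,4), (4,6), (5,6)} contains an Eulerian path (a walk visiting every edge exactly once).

Step 1: Find the degree of each vertex:
  deg(1) = 2
  deg(2) = 2
  deg(3) = 2
  deg(4) = 3
  deg(5) = 2
  deg(6) = 3

Step 2: Count vertices with odd degree:
  Odd-degree vertices: 4, 6 (2 total)

Step 3: Apply Euler's theorem:
  - Eulerian circuit exists iff graph is connected and all vertices have even degree
  - Eulerian path exists iff graph is connected and has 0 or 2 odd-degree vertices

Graph is connected with exactly 2 odd-degree vertices (4, 6).
Eulerian path exists (starting and ending at the odd-degree vertices), but no Eulerian circuit.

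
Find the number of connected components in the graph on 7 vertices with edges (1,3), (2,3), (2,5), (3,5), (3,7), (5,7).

Step 1: Build adjacency list from edges:
  1: 3
  2: 3, 5
  3: 1, 2, 5, 7
  4: (none)
  5: 2, 3, 7
  6: (none)
  7: 3, 5

Step 2: Run BFS/DFS from vertex 1:
  Visited: {1, 3, 2, 5, 7}
  Reached 5 of 7 vertices

Step 3: Only 5 of 7 vertices reached. Graph is disconnected.
Connected components: {1, 2, 3, 5, 7}, {4}, {6}
Number of connected components: 3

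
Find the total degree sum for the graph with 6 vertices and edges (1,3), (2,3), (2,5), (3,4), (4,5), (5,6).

Step 1: Count edges incident to each vertex:
  deg(1) = 1 (neighbors: 3)
  deg(2) = 2 (neighbors: 3, 5)
  deg(3) = 3 (neighbors: 1, 2, 4)
  deg(4) = 2 (neighbors: 3, 5)
  deg(5) = 3 (neighbors: 2, 4, 6)
  deg(6) = 1 (neighbors: 5)

Step 2: Sum all degrees:
  1 + 2 + 3 + 2 + 3 + 1 = 12

Verification: sum of degrees = 2 * |E| = 2 * 6 = 12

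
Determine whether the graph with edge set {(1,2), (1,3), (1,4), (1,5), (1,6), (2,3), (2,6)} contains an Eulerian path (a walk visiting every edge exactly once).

Step 1: Find the degree of each vertex:
  deg(1) = 5
  deg(2) = 3
  deg(3) = 2
  deg(4) = 1
  deg(5) = 1
  deg(6) = 2

Step 2: Count vertices with odd degree:
  Odd-degree vertices: 1, 2, 4, 5 (4 total)

Step 3: Apply Euler's theorem:
  - Eulerian circuit exists iff graph is connected and all vertices have even degree
  - Eulerian path exists iff graph is connected and has 0 or 2 odd-degree vertices

Graph has 4 odd-degree vertices (need 0 or 2).
Neither Eulerian path nor Eulerian circuit exists.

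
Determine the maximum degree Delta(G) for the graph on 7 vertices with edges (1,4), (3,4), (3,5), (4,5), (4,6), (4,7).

Step 1: Count edges incident to each vertex:
  deg(1) = 1 (neighbors: 4)
  deg(2) = 0 (neighbors: none)
  deg(3) = 2 (neighbors: 4, 5)
  deg(4) = 5 (neighbors: 1, 3, 5, 6, 7)
  deg(5) = 2 (neighbors: 3, 4)
  deg(6) = 1 (neighbors: 4)
  deg(7) = 1 (neighbors: 4)

Step 2: Find maximum:
  max(1, 0, 2, 5, 2, 1, 1) = 5 (vertex 4)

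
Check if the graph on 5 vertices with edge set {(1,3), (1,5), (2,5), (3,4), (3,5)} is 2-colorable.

Step 1: Attempt 2-coloring using BFS:
  Start at vertex 1, assign color 0
  Color vertex 3 with color 1 (neighbor of 1)
  Color vertex 5 with color 1 (neighbor of 1)
  Color vertex 4 with color 0 (neighbor of 3)

Step 2: Conflict found! Vertices 3 and 5 are adjacent but have the same color.
This means the graph contains an odd cycle.

The graph is NOT bipartite.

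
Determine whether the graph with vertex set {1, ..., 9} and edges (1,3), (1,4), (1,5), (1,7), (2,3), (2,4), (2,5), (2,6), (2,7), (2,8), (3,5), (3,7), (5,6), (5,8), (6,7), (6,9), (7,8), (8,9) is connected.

Step 1: Build adjacency list from edges:
  1: 3, 4, 5, 7
  2: 3, 4, 5, 6, 7, 8
  3: 1, 2, 5, 7
  4: 1, 2
  5: 1, 2, 3, 6, 8
  6: 2, 5, 7, 9
  7: 1, 2, 3, 6, 8
  8: 2, 5, 7, 9
  9: 6, 8

Step 2: Run BFS/DFS from vertex 1:
  Visited: {1, 3, 4, 5, 7, 2, 6, 8, 9}
  Reached 9 of 9 vertices

Step 3: All 9 vertices reached from vertex 1, so the graph is connected.
Answer: Yes, the graph is connected.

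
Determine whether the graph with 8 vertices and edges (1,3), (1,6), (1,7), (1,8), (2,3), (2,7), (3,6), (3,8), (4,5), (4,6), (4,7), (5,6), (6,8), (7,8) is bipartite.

Step 1: Attempt 2-coloring using BFS:
  Start at vertex 1, assign color 0
  Color vertex 3 with color 1 (neighbor of 1)
  Color vertex 6 with color 1 (neighbor of 1)
  Color vertex 7 with color 1 (neighbor of 1)
  Color vertex 8 with color 1 (neighbor of 1)
  Color vertex 2 with color 0 (neighbor of 3)

Step 2: Conflict found! Vertices 3 and 6 are adjacent but have the same color.
This means the graph contains an odd cycle.

The graph is NOT bipartite.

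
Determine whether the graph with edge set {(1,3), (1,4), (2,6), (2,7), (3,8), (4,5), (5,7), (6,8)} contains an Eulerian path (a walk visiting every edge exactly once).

Step 1: Find the degree of each vertex:
  deg(1) = 2
  deg(2) = 2
  deg(3) = 2
  deg(4) = 2
  deg(5) = 2
  deg(6) = 2
  deg(7) = 2
  deg(8) = 2

Step 2: Count vertices with odd degree:
  All vertices have even degree (0 odd-degree vertices)

Step 3: Apply Euler's theorem:
  - Eulerian circuit exists iff graph is connected and all vertices have even degree
  - Eulerian path exists iff graph is connected and has 0 or 2 odd-degree vertices

Graph is connected with 0 odd-degree vertices.
Both Eulerian circuit and Eulerian path exist.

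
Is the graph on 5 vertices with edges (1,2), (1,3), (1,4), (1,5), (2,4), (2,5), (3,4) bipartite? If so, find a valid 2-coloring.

Step 1: Attempt 2-coloring using BFS:
  Start at vertex 1, assign color 0
  Color vertex 2 with color 1 (neighbor of 1)
  Color vertex 3 with color 1 (neighbor of 1)
  Color vertex 4 with color 1 (neighbor of 1)
  Color vertex 5 with color 1 (neighbor of 1)

Step 2: Conflict found! Vertices 2 and 4 are adjacent but have the same color.
This means the graph contains an odd cycle.

The graph is NOT bipartite.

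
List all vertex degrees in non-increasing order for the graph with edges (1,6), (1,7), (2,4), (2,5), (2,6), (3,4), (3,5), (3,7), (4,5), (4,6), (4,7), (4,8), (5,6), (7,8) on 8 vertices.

Step 1: Count edges incident to each vertex:
  deg(1) = 2 (neighbors: 6, 7)
  deg(2) = 3 (neighbors: 4, 5, 6)
  deg(3) = 3 (neighbors: 4, 5, 7)
  deg(4) = 6 (neighbors: 2, 3, 5, 6, 7, 8)
  deg(5) = 4 (neighbors: 2, 3, 4, 6)
  deg(6) = 4 (neighbors: 1, 2, 4, 5)
  deg(7) = 4 (neighbors: 1, 3, 4, 8)
  deg(8) = 2 (neighbors: 4, 7)

Step 2: Sort degrees in non-increasing order:
  Degrees: [2, 3, 3, 6, 4, 4, 4, 2] -> sorted: [6, 4, 4, 4, 3, 3, 2, 2]

Degree sequence: [6, 4, 4, 4, 3, 3, 2, 2]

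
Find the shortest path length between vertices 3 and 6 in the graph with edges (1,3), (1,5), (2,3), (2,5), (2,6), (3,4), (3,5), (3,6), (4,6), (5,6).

Step 1: Build adjacency list:
  1: 3, 5
  2: 3, 5, 6
  3: 1, 2, 4, 5, 6
  4: 3, 6
  5: 1, 2, 3, 6
  6: 2, 3, 4, 5

Step 2: BFS from vertex 3 to find shortest path to 6:
  vertex 1 reached at distance 1
  vertex 2 reached at distance 1
  vertex 4 reached at distance 1
  vertex 5 reached at distance 1
  vertex 6 reached at distance 1

Step 3: Shortest path: 3 -> 6
Path length: 1 edge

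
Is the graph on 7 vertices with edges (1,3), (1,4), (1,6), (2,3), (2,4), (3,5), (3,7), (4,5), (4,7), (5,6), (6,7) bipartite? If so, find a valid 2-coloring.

Step 1: Attempt 2-coloring using BFS:
  Start at vertex 1, assign color 0
  Color vertex 3 with color 1 (neighbor of 1)
  Color vertex 4 with color 1 (neighbor of 1)
  Color vertex 6 with color 1 (neighbor of 1)
  Color vertex 2 with color 0 (neighbor of 3)
  Color vertex 5 with color 0 (neighbor of 3)
  Color vertex 7 with color 0 (neighbor of 3)

Step 2: 2-coloring succeeded. No conflicts found.
  Set A (color 0): {1, 2, 5, 7}
  Set B (color 1): {3, 4, 6}

The graph is bipartite with partition {1, 2, 5, 7}, {3, 4, 6}.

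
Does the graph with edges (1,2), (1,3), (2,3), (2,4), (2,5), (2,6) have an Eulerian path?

Step 1: Find the degree of each vertex:
  deg(1) = 2
  deg(2) = 5
  deg(3) = 2
  deg(4) = 1
  deg(5) = 1
  deg(6) = 1

Step 2: Count vertices with odd degree:
  Odd-degree vertices: 2, 4, 5, 6 (4 total)

Step 3: Apply Euler's theorem:
  - Eulerian circuit exists iff graph is connected and all vertices have even degree
  - Eulerian path exists iff graph is connected and has 0 or 2 odd-degree vertices

Graph has 4 odd-degree vertices (need 0 or 2).
Neither Eulerian path nor Eulerian circuit exists.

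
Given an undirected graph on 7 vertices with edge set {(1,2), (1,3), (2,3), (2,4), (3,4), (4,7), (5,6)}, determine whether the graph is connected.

Step 1: Build adjacency list from edges:
  1: 2, 3
  2: 1, 3, 4
  3: 1, 2, 4
  4: 2, 3, 7
  5: 6
  6: 5
  7: 4

Step 2: Run BFS/DFS from vertex 1:
  Visited: {1, 2, 3, 4, 7}
  Reached 5 of 7 vertices

Step 3: Only 5 of 7 vertices reached. Graph is disconnected.
Connected components: {1, 2, 3, 4, 7}, {5, 6}
Answer: No, the graph is not connected (2 components).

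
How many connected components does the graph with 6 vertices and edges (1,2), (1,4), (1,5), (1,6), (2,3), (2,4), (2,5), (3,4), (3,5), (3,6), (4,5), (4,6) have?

Step 1: Build adjacency list from edges:
  1: 2, 4, 5, 6
  2: 1, 3, 4, 5
  3: 2, 4, 5, 6
  4: 1, 2, 3, 5, 6
  5: 1, 2, 3, 4
  6: 1, 3, 4

Step 2: Run BFS/DFS from vertex 1:
  Visited: {1, 2, 4, 5, 6, 3}
  Reached 6 of 6 vertices

Step 3: All 6 vertices reached from vertex 1, so the graph is connected.
Number of connected components: 1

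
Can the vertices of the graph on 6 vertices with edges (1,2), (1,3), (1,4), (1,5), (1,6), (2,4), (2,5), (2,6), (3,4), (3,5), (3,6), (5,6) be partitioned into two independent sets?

Step 1: Attempt 2-coloring using BFS:
  Start at vertex 1, assign color 0
  Color vertex 2 with color 1 (neighbor of 1)
  Color vertex 3 with color 1 (neighbor of 1)
  Color vertex 4 with color 1 (neighbor of 1)
  Color vertex 5 with color 1 (neighbor of 1)
  Color vertex 6 with color 1 (neighbor of 1)

Step 2: Conflict found! Vertices 2 and 4 are adjacent but have the same color.
This means the graph contains an odd cycle.

The graph is NOT bipartite.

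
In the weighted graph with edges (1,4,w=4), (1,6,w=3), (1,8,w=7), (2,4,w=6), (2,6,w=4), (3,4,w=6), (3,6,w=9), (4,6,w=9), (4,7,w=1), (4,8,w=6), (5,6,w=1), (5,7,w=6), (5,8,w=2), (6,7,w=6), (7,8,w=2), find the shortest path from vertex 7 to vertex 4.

Step 1: Build adjacency list with weights:
  1: 4(w=4), 6(w=3), 8(w=7)
  2: 4(w=6), 6(w=4)
  3: 4(w=6), 6(w=9)
  4: 1(w=4), 2(w=6), 3(w=6), 6(w=9), 7(w=1), 8(w=6)
  5: 6(w=1), 7(w=6), 8(w=2)
  6: 1(w=3), 2(w=4), 3(w=9), 4(w=9), 5(w=1), 7(w=6)
  7: 4(w=1), 5(w=6), 6(w=6), 8(w=2)
  8: 1(w=7), 4(w=6), 5(w=2), 7(w=2)

Step 2: Apply Dijkstra's algorithm from vertex 7:
  Visit vertex 7 (distance=0)
    Update dist[4] = 1
    Update dist[5] = 6
    Update dist[6] = 6
    Update dist[8] = 2
  Visit vertex 4 (distance=1)
    Update dist[1] = 5
    Update dist[2] = 7
    Update dist[3] = 7

Step 3: Shortest path: 7 -> 4
Total weight: 1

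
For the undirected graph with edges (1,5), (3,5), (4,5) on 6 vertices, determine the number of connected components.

Step 1: Build adjacency list from edges:
  1: 5
  2: (none)
  3: 5
  4: 5
  5: 1, 3, 4
  6: (none)

Step 2: Run BFS/DFS from vertex 1:
  Visited: {1, 5, 3, 4}
  Reached 4 of 6 vertices

Step 3: Only 4 of 6 vertices reached. Graph is disconnected.
Connected components: {1, 3, 4, 5}, {2}, {6}
Number of connected components: 3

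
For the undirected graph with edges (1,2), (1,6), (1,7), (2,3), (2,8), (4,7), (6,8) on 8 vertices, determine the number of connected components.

Step 1: Build adjacency list from edges:
  1: 2, 6, 7
  2: 1, 3, 8
  3: 2
  4: 7
  5: (none)
  6: 1, 8
  7: 1, 4
  8: 2, 6

Step 2: Run BFS/DFS from vertex 1:
  Visited: {1, 2, 6, 7, 3, 8, 4}
  Reached 7 of 8 vertices

Step 3: Only 7 of 8 vertices reached. Graph is disconnected.
Connected components: {1, 2, 3, 4, 6, 7, 8}, {5}
Number of connected components: 2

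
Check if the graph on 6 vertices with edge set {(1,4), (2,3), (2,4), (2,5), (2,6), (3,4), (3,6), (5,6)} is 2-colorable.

Step 1: Attempt 2-coloring using BFS:
  Start at vertex 1, assign color 0
  Color vertex 4 with color 1 (neighbor of 1)
  Color vertex 2 with color 0 (neighbor of 4)
  Color vertex 3 with color 0 (neighbor of 4)

Step 2: Conflict found! Vertices 2 and 3 are adjacent but have the same color.
This means the graph contains an odd cycle.

The graph is NOT bipartite.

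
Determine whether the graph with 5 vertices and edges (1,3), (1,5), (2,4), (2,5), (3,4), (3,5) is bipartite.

Step 1: Attempt 2-coloring using BFS:
  Start at vertex 1, assign color 0
  Color vertex 3 with color 1 (neighbor of 1)
  Color vertex 5 with color 1 (neighbor of 1)
  Color vertex 4 with color 0 (neighbor of 3)

Step 2: Conflict found! Vertices 3 and 5 are adjacent but have the same color.
This means the graph contains an odd cycle.

The graph is NOT bipartite.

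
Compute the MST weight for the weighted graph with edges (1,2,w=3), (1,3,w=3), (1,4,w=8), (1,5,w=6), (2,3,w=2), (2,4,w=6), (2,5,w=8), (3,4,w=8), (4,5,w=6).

Apply Kruskal's algorithm (sort edges by weight, add if no cycle):

Sorted edges by weight:
  (2,3) w=2
  (1,3) w=3
  (1,2) w=3
  (1,5) w=6
  (2,4) w=6
  (4,5) w=6
  (1,4) w=8
  (2,5) w=8
  (3,4) w=8

Add edge (2,3) w=2 -- no cycle. Running total: 2
Add edge (1,3) w=3 -- no cycle. Running total: 5
Skip edge (1,2) w=3 -- would create cycle
Add edge (1,5) w=6 -- no cycle. Running total: 11
Add edge (2,4) w=6 -- no cycle. Running total: 17

MST edges: (2,3,w=2), (1,3,w=3), (1,5,w=6), (2,4,w=6)
Total MST weight: 2 + 3 + 6 + 6 = 17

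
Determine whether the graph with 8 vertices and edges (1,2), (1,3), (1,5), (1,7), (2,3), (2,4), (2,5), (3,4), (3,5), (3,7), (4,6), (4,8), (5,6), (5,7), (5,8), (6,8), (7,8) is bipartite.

Step 1: Attempt 2-coloring using BFS:
  Start at vertex 1, assign color 0
  Color vertex 2 with color 1 (neighbor of 1)
  Color vertex 3 with color 1 (neighbor of 1)
  Color vertex 5 with color 1 (neighbor of 1)
  Color vertex 7 with color 1 (neighbor of 1)

Step 2: Conflict found! Vertices 2 and 3 are adjacent but have the same color.
This means the graph contains an odd cycle.

The graph is NOT bipartite.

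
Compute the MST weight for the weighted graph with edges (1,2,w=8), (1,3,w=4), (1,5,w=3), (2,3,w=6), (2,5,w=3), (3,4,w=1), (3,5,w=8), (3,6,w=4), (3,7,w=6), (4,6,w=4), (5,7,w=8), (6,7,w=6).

Apply Kruskal's algorithm (sort edges by weight, add if no cycle):

Sorted edges by weight:
  (3,4) w=1
  (1,5) w=3
  (2,5) w=3
  (1,3) w=4
  (3,6) w=4
  (4,6) w=4
  (2,3) w=6
  (3,7) w=6
  (6,7) w=6
  (1,2) w=8
  (3,5) w=8
  (5,7) w=8

Add edge (3,4) w=1 -- no cycle. Running total: 1
Add edge (1,5) w=3 -- no cycle. Running total: 4
Add edge (2,5) w=3 -- no cycle. Running total: 7
Add edge (1,3) w=4 -- no cycle. Running total: 11
Add edge (3,6) w=4 -- no cycle. Running total: 15
Skip edge (4,6) w=4 -- would create cycle
Skip edge (2,3) w=6 -- would create cycle
Add edge (3,7) w=6 -- no cycle. Running total: 21

MST edges: (3,4,w=1), (1,5,w=3), (2,5,w=3), (1,3,w=4), (3,6,w=4), (3,7,w=6)
Total MST weight: 1 + 3 + 3 + 4 + 4 + 6 = 21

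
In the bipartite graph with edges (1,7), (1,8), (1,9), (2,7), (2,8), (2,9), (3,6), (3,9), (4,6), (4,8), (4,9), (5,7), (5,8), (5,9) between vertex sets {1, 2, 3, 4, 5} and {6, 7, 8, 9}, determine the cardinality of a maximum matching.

Step 1: List the neighbors of each left vertex:
  1: 7, 8, 9
  2: 7, 8, 9
  3: 6, 9
  4: 6, 8, 9
  5: 7, 8, 9

Step 2: Greedily match left vertices, then look for augmenting paths:
  Match 1 -- 7
  Match 2 -- 8
  Match 3 -- 6
  Match 4 -- 9
  No augmenting path remains.

Step 3: Verify this is maximum:
  Matching size 4 = min(|L|, |R|) = min(5, 4), which is an upper bound, so this matching is maximum.

Maximum matching: {(1,7), (2,8), (3,6), (4,9)}
Size: 4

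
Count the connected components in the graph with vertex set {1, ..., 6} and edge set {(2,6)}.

Step 1: Build adjacency list from edges:
  1: (none)
  2: 6
  3: (none)
  4: (none)
  5: (none)
  6: 2

Step 2: Run BFS/DFS from vertex 1:
  Visited: {1}
  Reached 1 of 6 vertices

Step 3: Only 1 of 6 vertices reached. Graph is disconnected.
Connected components: {1}, {2, 6}, {3}, {4}, {5}
Number of connected components: 5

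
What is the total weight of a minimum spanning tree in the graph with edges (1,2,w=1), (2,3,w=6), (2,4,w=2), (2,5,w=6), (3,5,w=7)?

Apply Kruskal's algorithm (sort edges by weight, add if no cycle):

Sorted edges by weight:
  (1,2) w=1
  (2,4) w=2
  (2,5) w=6
  (2,3) w=6
  (3,5) w=7

Add edge (1,2) w=1 -- no cycle. Running total: 1
Add edge (2,4) w=2 -- no cycle. Running total: 3
Add edge (2,5) w=6 -- no cycle. Running total: 9
Add edge (2,3) w=6 -- no cycle. Running total: 15

MST edges: (1,2,w=1), (2,4,w=2), (2,5,w=6), (2,3,w=6)
Total MST weight: 1 + 2 + 6 + 6 = 15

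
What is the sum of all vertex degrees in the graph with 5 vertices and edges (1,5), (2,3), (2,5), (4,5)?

Step 1: Count edges incident to each vertex:
  deg(1) = 1 (neighbors: 5)
  deg(2) = 2 (neighbors: 3, 5)
  deg(3) = 1 (neighbors: 2)
  deg(4) = 1 (neighbors: 5)
  deg(5) = 3 (neighbors: 1, 2, 4)

Step 2: Sum all degrees:
  1 + 2 + 1 + 1 + 3 = 8

Verification: sum of degrees = 2 * |E| = 2 * 4 = 8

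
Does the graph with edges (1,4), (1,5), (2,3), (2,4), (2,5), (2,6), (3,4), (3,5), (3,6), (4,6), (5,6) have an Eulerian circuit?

Step 1: Find the degree of each vertex:
  deg(1) = 2
  deg(2) = 4
  deg(3) = 4
  deg(4) = 4
  deg(5) = 4
  deg(6) = 4

Step 2: Count vertices with odd degree:
  All vertices have even degree (0 odd-degree vertices)

Step 3: Apply Euler's theorem:
  - Eulerian circuit exists iff graph is connected and all vertices have even degree
  - Eulerian path exists iff graph is connected and has 0 or 2 odd-degree vertices

Graph is connected with 0 odd-degree vertices.
Both Eulerian circuit and Eulerian path exist.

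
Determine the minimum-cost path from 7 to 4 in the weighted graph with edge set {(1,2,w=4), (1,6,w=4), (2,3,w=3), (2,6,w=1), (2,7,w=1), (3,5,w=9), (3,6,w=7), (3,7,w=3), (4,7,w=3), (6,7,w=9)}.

Step 1: Build adjacency list with weights:
  1: 2(w=4), 6(w=4)
  2: 1(w=4), 3(w=3), 6(w=1), 7(w=1)
  3: 2(w=3), 5(w=9), 6(w=7), 7(w=3)
  4: 7(w=3)
  5: 3(w=9)
  6: 1(w=4), 2(w=1), 3(w=7), 7(w=9)
  7: 2(w=1), 3(w=3), 4(w=3), 6(w=9)

Step 2: Apply Dijkstra's algorithm from vertex 7:
  Visit vertex 7 (distance=0)
    Update dist[2] = 1
    Update dist[3] = 3
    Update dist[4] = 3
    Update dist[6] = 9
  Visit vertex 2 (distance=1)
    Update dist[1] = 5
    Update dist[6] = 2
  Visit vertex 6 (distance=2)
  Visit vertex 3 (distance=3)
    Update dist[5] = 12
  Visit vertex 4 (distance=3)

Step 3: Shortest path: 7 -> 4
Total weight: 3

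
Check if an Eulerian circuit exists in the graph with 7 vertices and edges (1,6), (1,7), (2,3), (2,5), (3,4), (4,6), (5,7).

Step 1: Find the degree of each vertex:
  deg(1) = 2
  deg(2) = 2
  deg(3) = 2
  deg(4) = 2
  deg(5) = 2
  deg(6) = 2
  deg(7) = 2

Step 2: Count vertices with odd degree:
  All vertices have even degree (0 odd-degree vertices)

Step 3: Apply Euler's theorem:
  - Eulerian circuit exists iff graph is connected and all vertices have even degree
  - Eulerian path exists iff graph is connected and has 0 or 2 odd-degree vertices

Graph is connected with 0 odd-degree vertices.
Both Eulerian circuit and Eulerian path exist.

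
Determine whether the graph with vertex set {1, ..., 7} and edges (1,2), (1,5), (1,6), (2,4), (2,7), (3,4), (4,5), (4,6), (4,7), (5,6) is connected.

Step 1: Build adjacency list from edges:
  1: 2, 5, 6
  2: 1, 4, 7
  3: 4
  4: 2, 3, 5, 6, 7
  5: 1, 4, 6
  6: 1, 4, 5
  7: 2, 4

Step 2: Run BFS/DFS from vertex 1:
  Visited: {1, 2, 5, 6, 4, 7, 3}
  Reached 7 of 7 vertices

Step 3: All 7 vertices reached from vertex 1, so the graph is connected.
Answer: Yes, the graph is connected.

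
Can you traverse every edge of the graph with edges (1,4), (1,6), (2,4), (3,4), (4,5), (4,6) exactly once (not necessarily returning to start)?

Step 1: Find the degree of each vertex:
  deg(1) = 2
  deg(2) = 1
  deg(3) = 1
  deg(4) = 5
  deg(5) = 1
  deg(6) = 2

Step 2: Count vertices with odd degree:
  Odd-degree vertices: 2, 3, 4, 5 (4 total)

Step 3: Apply Euler's theorem:
  - Eulerian circuit exists iff graph is connected and all vertices have even degree
  - Eulerian path exists iff graph is connected and has 0 or 2 odd-degree vertices

Graph has 4 odd-degree vertices (need 0 or 2).
Neither Eulerian path nor Eulerian circuit exists.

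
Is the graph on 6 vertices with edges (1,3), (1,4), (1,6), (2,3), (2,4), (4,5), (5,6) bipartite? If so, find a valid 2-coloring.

Step 1: Attempt 2-coloring using BFS:
  Start at vertex 1, assign color 0
  Color vertex 3 with color 1 (neighbor of 1)
  Color vertex 4 with color 1 (neighbor of 1)
  Color vertex 6 with color 1 (neighbor of 1)
  Color vertex 2 with color 0 (neighbor of 3)
  Color vertex 5 with color 0 (neighbor of 4)

Step 2: 2-coloring succeeded. No conflicts found.
  Set A (color 0): {1, 2, 5}
  Set B (color 1): {3, 4, 6}

The graph is bipartite with partition {1, 2, 5}, {3, 4, 6}.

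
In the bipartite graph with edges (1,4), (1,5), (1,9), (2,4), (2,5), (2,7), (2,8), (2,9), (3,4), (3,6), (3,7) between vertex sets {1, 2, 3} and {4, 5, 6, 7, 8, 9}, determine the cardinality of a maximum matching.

Step 1: List the neighbors of each left vertex:
  1: 4, 5, 9
  2: 4, 5, 7, 8, 9
  3: 4, 6, 7

Step 2: Greedily match left vertices, then look for augmenting paths:
  Match 1 -- 4
  Match 2 -- 5
  Match 3 -- 6
  No augmenting path remains.

Step 3: Verify this is maximum:
  Matching size 3 = min(|L|, |R|) = min(3, 6), which is an upper bound, so this matching is maximum.

Maximum matching: {(1,4), (2,5), (3,6)}
Size: 3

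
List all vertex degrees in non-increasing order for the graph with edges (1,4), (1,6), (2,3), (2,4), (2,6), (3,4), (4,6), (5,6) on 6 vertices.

Step 1: Count edges incident to each vertex:
  deg(1) = 2 (neighbors: 4, 6)
  deg(2) = 3 (neighbors: 3, 4, 6)
  deg(3) = 2 (neighbors: 2, 4)
  deg(4) = 4 (neighbors: 1, 2, 3, 6)
  deg(5) = 1 (neighbors: 6)
  deg(6) = 4 (neighbors: 1, 2, 4, 5)

Step 2: Sort degrees in non-increasing order:
  Degrees: [2, 3, 2, 4, 1, 4] -> sorted: [4, 4, 3, 2, 2, 1]

Degree sequence: [4, 4, 3, 2, 2, 1]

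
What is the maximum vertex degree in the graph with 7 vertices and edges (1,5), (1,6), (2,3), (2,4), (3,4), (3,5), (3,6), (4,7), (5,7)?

Step 1: Count edges incident to each vertex:
  deg(1) = 2 (neighbors: 5, 6)
  deg(2) = 2 (neighbors: 3, 4)
  deg(3) = 4 (neighbors: 2, 4, 5, 6)
  deg(4) = 3 (neighbors: 2, 3, 7)
  deg(5) = 3 (neighbors: 1, 3, 7)
  deg(6) = 2 (neighbors: 1, 3)
  deg(7) = 2 (neighbors: 4, 5)

Step 2: Find maximum:
  max(2, 2, 4, 3, 3, 2, 2) = 4 (vertex 3)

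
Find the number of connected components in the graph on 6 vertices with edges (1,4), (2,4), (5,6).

Step 1: Build adjacency list from edges:
  1: 4
  2: 4
  3: (none)
  4: 1, 2
  5: 6
  6: 5

Step 2: Run BFS/DFS from vertex 1:
  Visited: {1, 4, 2}
  Reached 3 of 6 vertices

Step 3: Only 3 of 6 vertices reached. Graph is disconnected.
Connected components: {1, 2, 4}, {3}, {5, 6}
Number of connected components: 3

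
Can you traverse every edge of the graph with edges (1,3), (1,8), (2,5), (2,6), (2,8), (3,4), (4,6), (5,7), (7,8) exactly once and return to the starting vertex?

Step 1: Find the degree of each vertex:
  deg(1) = 2
  deg(2) = 3
  deg(3) = 2
  deg(4) = 2
  deg(5) = 2
  deg(6) = 2
  deg(7) = 2
  deg(8) = 3

Step 2: Count vertices with odd degree:
  Odd-degree vertices: 2, 8 (2 total)

Step 3: Apply Euler's theorem:
  - Eulerian circuit exists iff graph is connected and all vertices have even degree
  - Eulerian path exists iff graph is connected and has 0 or 2 odd-degree vertices

Graph is connected with exactly 2 odd-degree vertices (2, 8).
Eulerian path exists (starting and ending at the odd-degree vertices), but no Eulerian circuit.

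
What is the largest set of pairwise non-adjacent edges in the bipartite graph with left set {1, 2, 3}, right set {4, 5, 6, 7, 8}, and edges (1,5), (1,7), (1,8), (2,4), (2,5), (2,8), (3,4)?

Step 1: List the neighbors of each left vertex:
  1: 5, 7, 8
  2: 4, 5, 8
  3: 4

Step 2: Greedily match left vertices, then look for augmenting paths:
  Match 1 -- 5
  Match 2 -- 8
  Match 3 -- 4
  No augmenting path remains.

Step 3: Verify this is maximum:
  Matching size 3 = min(|L|, |R|) = min(3, 5), which is an upper bound, so this matching is maximum.

Maximum matching: {(1,5), (2,8), (3,4)}
Size: 3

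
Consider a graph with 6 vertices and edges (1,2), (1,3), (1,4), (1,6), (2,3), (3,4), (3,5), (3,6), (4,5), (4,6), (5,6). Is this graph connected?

Step 1: Build adjacency list from edges:
  1: 2, 3, 4, 6
  2: 1, 3
  3: 1, 2, 4, 5, 6
  4: 1, 3, 5, 6
  5: 3, 4, 6
  6: 1, 3, 4, 5

Step 2: Run BFS/DFS from vertex 1:
  Visited: {1, 2, 3, 4, 6, 5}
  Reached 6 of 6 vertices

Step 3: All 6 vertices reached from vertex 1, so the graph is connected.
Answer: Yes, the graph is connected.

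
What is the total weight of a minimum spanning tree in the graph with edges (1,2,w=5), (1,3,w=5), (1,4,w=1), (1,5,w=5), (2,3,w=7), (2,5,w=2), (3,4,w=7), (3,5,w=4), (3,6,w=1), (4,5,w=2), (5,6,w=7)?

Apply Kruskal's algorithm (sort edges by weight, add if no cycle):

Sorted edges by weight:
  (1,4) w=1
  (3,6) w=1
  (2,5) w=2
  (4,5) w=2
  (3,5) w=4
  (1,5) w=5
  (1,2) w=5
  (1,3) w=5
  (2,3) w=7
  (3,4) w=7
  (5,6) w=7

Add edge (1,4) w=1 -- no cycle. Running total: 1
Add edge (3,6) w=1 -- no cycle. Running total: 2
Add edge (2,5) w=2 -- no cycle. Running total: 4
Add edge (4,5) w=2 -- no cycle. Running total: 6
Add edge (3,5) w=4 -- no cycle. Running total: 10

MST edges: (1,4,w=1), (3,6,w=1), (2,5,w=2), (4,5,w=2), (3,5,w=4)
Total MST weight: 1 + 1 + 2 + 2 + 4 = 10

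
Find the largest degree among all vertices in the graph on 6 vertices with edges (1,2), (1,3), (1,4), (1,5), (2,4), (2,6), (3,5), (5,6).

Step 1: Count edges incident to each vertex:
  deg(1) = 4 (neighbors: 2, 3, 4, 5)
  deg(2) = 3 (neighbors: 1, 4, 6)
  deg(3) = 2 (neighbors: 1, 5)
  deg(4) = 2 (neighbors: 1, 2)
  deg(5) = 3 (neighbors: 1, 3, 6)
  deg(6) = 2 (neighbors: 2, 5)

Step 2: Find maximum:
  max(4, 3, 2, 2, 3, 2) = 4 (vertex 1)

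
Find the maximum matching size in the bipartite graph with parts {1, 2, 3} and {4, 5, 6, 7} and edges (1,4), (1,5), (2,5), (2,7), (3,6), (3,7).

Step 1: List the neighbors of each left vertex:
  1: 4, 5
  2: 5, 7
  3: 6, 7

Step 2: Greedily match left vertices, then look for augmenting paths:
  Match 1 -- 4
  Match 2 -- 5
  Match 3 -- 6
  No augmenting path remains.

Step 3: Verify this is maximum:
  Matching size 3 = min(|L|, |R|) = min(3, 4), which is an upper bound, so this matching is maximum.

Maximum matching: {(1,4), (2,5), (3,6)}
Size: 3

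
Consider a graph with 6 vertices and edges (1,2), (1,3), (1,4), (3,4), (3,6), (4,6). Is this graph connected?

Step 1: Build adjacency list from edges:
  1: 2, 3, 4
  2: 1
  3: 1, 4, 6
  4: 1, 3, 6
  5: (none)
  6: 3, 4

Step 2: Run BFS/DFS from vertex 1:
  Visited: {1, 2, 3, 4, 6}
  Reached 5 of 6 vertices

Step 3: Only 5 of 6 vertices reached. Graph is disconnected.
Connected components: {1, 2, 3, 4, 6}, {5}
Answer: No, the graph is not connected (2 components).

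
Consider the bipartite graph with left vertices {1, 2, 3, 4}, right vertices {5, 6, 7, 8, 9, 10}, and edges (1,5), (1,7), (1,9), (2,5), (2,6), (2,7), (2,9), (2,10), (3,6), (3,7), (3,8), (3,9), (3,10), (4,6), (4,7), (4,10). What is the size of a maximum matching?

Step 1: List the neighbors of each left vertex:
  1: 5, 7, 9
  2: 5, 6, 7, 9, 10
  3: 6, 7, 8, 9, 10
  4: 6, 7, 10

Step 2: Greedily match left vertices, then look for augmenting paths:
  Match 1 -- 5
  Match 2 -- 6
  Match 3 -- 7
  Match 4 -- 10
  No augmenting path remains.

Step 3: Verify this is maximum:
  Matching size 4 = min(|L|, |R|) = min(4, 6), which is an upper bound, so this matching is maximum.

Maximum matching: {(1,5), (2,6), (3,7), (4,10)}
Size: 4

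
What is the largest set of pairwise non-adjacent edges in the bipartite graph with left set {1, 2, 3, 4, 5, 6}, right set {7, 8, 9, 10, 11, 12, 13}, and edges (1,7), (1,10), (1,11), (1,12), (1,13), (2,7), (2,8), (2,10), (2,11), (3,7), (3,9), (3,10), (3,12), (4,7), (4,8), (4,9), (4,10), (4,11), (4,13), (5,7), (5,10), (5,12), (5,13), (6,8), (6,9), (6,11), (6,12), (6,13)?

Step 1: List the neighbors of each left vertex:
  1: 7, 10, 11, 12, 13
  2: 7, 8, 10, 11
  3: 7, 9, 10, 12
  4: 7, 8, 9, 10, 11, 13
  5: 7, 10, 12, 13
  6: 8, 9, 11, 12, 13

Step 2: Greedily match left vertices, then look for augmenting paths:
  Match 1 -- 7
  Match 2 -- 8
  Match 3 -- 9
  Match 4 -- 10
  Match 5 -- 12
  Match 6 -- 11
  No augmenting path remains.

Step 3: Verify this is maximum:
  Matching size 6 = min(|L|, |R|) = min(6, 7), which is an upper bound, so this matching is maximum.

Maximum matching: {(1,7), (2,8), (3,9), (4,10), (5,12), (6,11)}
Size: 6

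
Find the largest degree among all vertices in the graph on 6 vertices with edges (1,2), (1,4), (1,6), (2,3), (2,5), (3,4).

Step 1: Count edges incident to each vertex:
  deg(1) = 3 (neighbors: 2, 4, 6)
  deg(2) = 3 (neighbors: 1, 3, 5)
  deg(3) = 2 (neighbors: 2, 4)
  deg(4) = 2 (neighbors: 1, 3)
  deg(5) = 1 (neighbors: 2)
  deg(6) = 1 (neighbors: 1)

Step 2: Find maximum:
  max(3, 3, 2, 2, 1, 1) = 3 (vertex 1)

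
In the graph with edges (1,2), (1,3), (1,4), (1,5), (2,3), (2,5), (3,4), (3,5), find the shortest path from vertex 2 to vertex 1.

Step 1: Build adjacency list:
  1: 2, 3, 4, 5
  2: 1, 3, 5
  3: 1, 2, 4, 5
  4: 1, 3
  5: 1, 2, 3

Step 2: BFS from vertex 2 to find shortest path to 1:
  vertex 1 reached at distance 1

Step 3: Shortest path: 2 -> 1
Path length: 1 edge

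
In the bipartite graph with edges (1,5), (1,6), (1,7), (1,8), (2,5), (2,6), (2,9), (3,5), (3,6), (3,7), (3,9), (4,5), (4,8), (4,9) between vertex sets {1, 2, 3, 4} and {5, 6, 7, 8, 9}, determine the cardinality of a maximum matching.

Step 1: List the neighbors of each left vertex:
  1: 5, 6, 7, 8
  2: 5, 6, 9
  3: 5, 6, 7, 9
  4: 5, 8, 9

Step 2: Greedily match left vertices, then look for augmenting paths:
  Match 1 -- 5
  Match 2 -- 6
  Match 3 -- 7
  Match 4 -- 8
  No augmenting path remains.

Step 3: Verify this is maximum:
  Matching size 4 = min(|L|, |R|) = min(4, 5), which is an upper bound, so this matching is maximum.

Maximum matching: {(1,5), (2,6), (3,7), (4,8)}
Size: 4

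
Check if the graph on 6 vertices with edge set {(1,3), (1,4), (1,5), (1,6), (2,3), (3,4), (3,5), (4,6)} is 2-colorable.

Step 1: Attempt 2-coloring using BFS:
  Start at vertex 1, assign color 0
  Color vertex 3 with color 1 (neighbor of 1)
  Color vertex 4 with color 1 (neighbor of 1)
  Color vertex 5 with color 1 (neighbor of 1)
  Color vertex 6 with color 1 (neighbor of 1)
  Color vertex 2 with color 0 (neighbor of 3)

Step 2: Conflict found! Vertices 3 and 4 are adjacent but have the same color.
This means the graph contains an odd cycle.

The graph is NOT bipartite.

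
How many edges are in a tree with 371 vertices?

A tree on n vertices always has exactly n - 1 edges.
For n = 371: edges = 371 - 1 = 370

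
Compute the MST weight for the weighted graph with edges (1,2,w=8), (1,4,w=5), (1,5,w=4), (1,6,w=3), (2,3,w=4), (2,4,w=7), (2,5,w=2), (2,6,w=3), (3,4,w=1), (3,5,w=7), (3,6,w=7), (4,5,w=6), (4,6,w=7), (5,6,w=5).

Apply Kruskal's algorithm (sort edges by weight, add if no cycle):

Sorted edges by weight:
  (3,4) w=1
  (2,5) w=2
  (1,6) w=3
  (2,6) w=3
  (1,5) w=4
  (2,3) w=4
  (1,4) w=5
  (5,6) w=5
  (4,5) w=6
  (2,4) w=7
  (3,6) w=7
  (3,5) w=7
  (4,6) w=7
  (1,2) w=8

Add edge (3,4) w=1 -- no cycle. Running total: 1
Add edge (2,5) w=2 -- no cycle. Running total: 3
Add edge (1,6) w=3 -- no cycle. Running total: 6
Add edge (2,6) w=3 -- no cycle. Running total: 9
Skip edge (1,5) w=4 -- would create cycle
Add edge (2,3) w=4 -- no cycle. Running total: 13

MST edges: (3,4,w=1), (2,5,w=2), (1,6,w=3), (2,6,w=3), (2,3,w=4)
Total MST weight: 1 + 2 + 3 + 3 + 4 = 13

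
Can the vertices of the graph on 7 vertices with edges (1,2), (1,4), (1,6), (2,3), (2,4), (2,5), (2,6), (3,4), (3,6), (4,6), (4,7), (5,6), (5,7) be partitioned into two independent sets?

Step 1: Attempt 2-coloring using BFS:
  Start at vertex 1, assign color 0
  Color vertex 2 with color 1 (neighbor of 1)
  Color vertex 4 with color 1 (neighbor of 1)
  Color vertex 6 with color 1 (neighbor of 1)
  Color vertex 3 with color 0 (neighbor of 2)

Step 2: Conflict found! Vertices 2 and 4 are adjacent but have the same color.
This means the graph contains an odd cycle.

The graph is NOT bipartite.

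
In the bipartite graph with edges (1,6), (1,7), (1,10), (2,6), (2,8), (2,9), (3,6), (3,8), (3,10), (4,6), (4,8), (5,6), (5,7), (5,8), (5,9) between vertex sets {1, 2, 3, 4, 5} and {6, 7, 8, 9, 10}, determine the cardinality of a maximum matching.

Step 1: List the neighbors of each left vertex:
  1: 6, 7, 10
  2: 6, 8, 9
  3: 6, 8, 10
  4: 6, 8
  5: 6, 7, 8, 9

Step 2: Greedily match left vertices, then look for augmenting paths:
  Match 1 -- 6
  Match 2 -- 9
  Match 3 -- 10
  Match 4 -- 8
  Match 5 -- 7
  No augmenting path remains.

Step 3: Verify this is maximum:
  Matching size 5 = min(|L|, |R|) = min(5, 5), which is an upper bound, so this matching is maximum.

Maximum matching: {(1,6), (2,9), (3,10), (4,8), (5,7)}
Size: 5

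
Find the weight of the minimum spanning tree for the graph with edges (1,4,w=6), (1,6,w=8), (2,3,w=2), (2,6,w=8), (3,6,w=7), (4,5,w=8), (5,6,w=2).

Apply Kruskal's algorithm (sort edges by weight, add if no cycle):

Sorted edges by weight:
  (2,3) w=2
  (5,6) w=2
  (1,4) w=6
  (3,6) w=7
  (1,6) w=8
  (2,6) w=8
  (4,5) w=8

Add edge (2,3) w=2 -- no cycle. Running total: 2
Add edge (5,6) w=2 -- no cycle. Running total: 4
Add edge (1,4) w=6 -- no cycle. Running total: 10
Add edge (3,6) w=7 -- no cycle. Running total: 17
Add edge (1,6) w=8 -- no cycle. Running total: 25

MST edges: (2,3,w=2), (5,6,w=2), (1,4,w=6), (3,6,w=7), (1,6,w=8)
Total MST weight: 2 + 2 + 6 + 7 + 8 = 25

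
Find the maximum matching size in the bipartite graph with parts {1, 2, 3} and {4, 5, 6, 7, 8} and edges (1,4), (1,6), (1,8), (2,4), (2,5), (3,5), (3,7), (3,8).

Step 1: List the neighbors of each left vertex:
  1: 4, 6, 8
  2: 4, 5
  3: 5, 7, 8

Step 2: Greedily match left vertices, then look for augmenting paths:
  Match 1 -- 4
  Match 2 -- 5
  Match 3 -- 7
  No augmenting path remains.

Step 3: Verify this is maximum:
  Matching size 3 = min(|L|, |R|) = min(3, 5), which is an upper bound, so this matching is maximum.

Maximum matching: {(1,4), (2,5), (3,7)}
Size: 3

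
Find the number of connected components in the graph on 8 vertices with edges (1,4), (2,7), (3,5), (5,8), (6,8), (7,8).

Step 1: Build adjacency list from edges:
  1: 4
  2: 7
  3: 5
  4: 1
  5: 3, 8
  6: 8
  7: 2, 8
  8: 5, 6, 7

Step 2: Run BFS/DFS from vertex 1:
  Visited: {1, 4}
  Reached 2 of 8 vertices

Step 3: Only 2 of 8 vertices reached. Graph is disconnected.
Connected components: {1, 4}, {2, 3, 5, 6, 7, 8}
Number of connected components: 2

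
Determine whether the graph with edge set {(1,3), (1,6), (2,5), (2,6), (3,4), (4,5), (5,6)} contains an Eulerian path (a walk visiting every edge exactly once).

Step 1: Find the degree of each vertex:
  deg(1) = 2
  deg(2) = 2
  deg(3) = 2
  deg(4) = 2
  deg(5) = 3
  deg(6) = 3

Step 2: Count vertices with odd degree:
  Odd-degree vertices: 5, 6 (2 total)

Step 3: Apply Euler's theorem:
  - Eulerian circuit exists iff graph is connected and all vertices have even degree
  - Eulerian path exists iff graph is connected and has 0 or 2 odd-degree vertices

Graph is connected with exactly 2 odd-degree vertices (5, 6).
Eulerian path exists (starting and ending at the odd-degree vertices), but no Eulerian circuit.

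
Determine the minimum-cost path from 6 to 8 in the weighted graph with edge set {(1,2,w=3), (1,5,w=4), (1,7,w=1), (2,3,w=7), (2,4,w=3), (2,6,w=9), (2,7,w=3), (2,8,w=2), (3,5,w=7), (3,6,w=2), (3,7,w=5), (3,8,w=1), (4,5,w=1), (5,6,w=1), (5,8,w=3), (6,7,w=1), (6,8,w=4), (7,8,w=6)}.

Step 1: Build adjacency list with weights:
  1: 2(w=3), 5(w=4), 7(w=1)
  2: 1(w=3), 3(w=7), 4(w=3), 6(w=9), 7(w=3), 8(w=2)
  3: 2(w=7), 5(w=7), 6(w=2), 7(w=5), 8(w=1)
  4: 2(w=3), 5(w=1)
  5: 1(w=4), 3(w=7), 4(w=1), 6(w=1), 8(w=3)
  6: 2(w=9), 3(w=2), 5(w=1), 7(w=1), 8(w=4)
  7: 1(w=1), 2(w=3), 3(w=5), 6(w=1), 8(w=6)
  8: 2(w=2), 3(w=1), 5(w=3), 6(w=4), 7(w=6)

Step 2: Apply Dijkstra's algorithm from vertex 6:
  Visit vertex 6 (distance=0)
    Update dist[2] = 9
    Update dist[3] = 2
    Update dist[5] = 1
    Update dist[7] = 1
    Update dist[8] = 4
  Visit vertex 5 (distance=1)
    Update dist[1] = 5
    Update dist[4] = 2
  Visit vertex 7 (distance=1)
    Update dist[1] = 2
    Update dist[2] = 4
  Visit vertex 1 (distance=2)
  Visit vertex 3 (distance=2)
    Update dist[8] = 3
  Visit vertex 4 (distance=2)
  Visit vertex 8 (distance=3)

Step 3: Shortest path: 6 -> 3 -> 8
Total weight: 2 + 1 = 3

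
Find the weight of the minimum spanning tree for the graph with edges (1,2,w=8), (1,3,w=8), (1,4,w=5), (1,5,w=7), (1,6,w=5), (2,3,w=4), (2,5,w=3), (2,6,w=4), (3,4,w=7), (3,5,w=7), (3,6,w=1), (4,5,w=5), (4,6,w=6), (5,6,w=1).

Apply Kruskal's algorithm (sort edges by weight, add if no cycle):

Sorted edges by weight:
  (3,6) w=1
  (5,6) w=1
  (2,5) w=3
  (2,3) w=4
  (2,6) w=4
  (1,4) w=5
  (1,6) w=5
  (4,5) w=5
  (4,6) w=6
  (1,5) w=7
  (3,4) w=7
  (3,5) w=7
  (1,3) w=8
  (1,2) w=8

Add edge (3,6) w=1 -- no cycle. Running total: 1
Add edge (5,6) w=1 -- no cycle. Running total: 2
Add edge (2,5) w=3 -- no cycle. Running total: 5
Skip edge (2,3) w=4 -- would create cycle
Skip edge (2,6) w=4 -- would create cycle
Add edge (1,4) w=5 -- no cycle. Running total: 10
Add edge (1,6) w=5 -- no cycle. Running total: 15

MST edges: (3,6,w=1), (5,6,w=1), (2,5,w=3), (1,4,w=5), (1,6,w=5)
Total MST weight: 1 + 1 + 3 + 5 + 5 = 15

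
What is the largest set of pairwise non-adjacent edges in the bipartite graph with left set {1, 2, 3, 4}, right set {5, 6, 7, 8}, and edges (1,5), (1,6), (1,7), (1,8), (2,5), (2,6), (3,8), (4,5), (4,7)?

Step 1: List the neighbors of each left vertex:
  1: 5, 6, 7, 8
  2: 5, 6
  3: 8
  4: 5, 7

Step 2: Greedily match left vertices, then look for augmenting paths:
  Match 1 -- 5
  Match 2 -- 6
  Match 3 -- 8
  Match 4 -- 7
  No augmenting path remains.

Step 3: Verify this is maximum:
  Matching size 4 = min(|L|, |R|) = min(4, 4), which is an upper bound, so this matching is maximum.

Maximum matching: {(1,5), (2,6), (3,8), (4,7)}
Size: 4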